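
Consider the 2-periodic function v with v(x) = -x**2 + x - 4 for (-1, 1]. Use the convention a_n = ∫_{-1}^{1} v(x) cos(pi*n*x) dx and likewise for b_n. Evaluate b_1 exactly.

2/pi

b_1 = ∫_{-1}^{1} v(x) sin(pi*x) dx.
Integrating by parts twice (tabular method), an antiderivative of (-x**2 + x - 4) sin(pi*x) is x**2*cos(pi*x)/pi - 2*x*sin(pi*x)/pi**2 - x*cos(pi*x)/pi + sin(pi*x)/pi**2 - 2*cos(pi*x)/pi**3 + 4*cos(pi*x)/pi; evaluating from -1 to 1: ∫_{-1}^{1} (-x**2 + x - 4) sin(pi*x) dx = (-4/pi + 2/pi**3) - (-6/pi + 2/pi**3) = 2/pi.
Hence b_1 = 2/pi.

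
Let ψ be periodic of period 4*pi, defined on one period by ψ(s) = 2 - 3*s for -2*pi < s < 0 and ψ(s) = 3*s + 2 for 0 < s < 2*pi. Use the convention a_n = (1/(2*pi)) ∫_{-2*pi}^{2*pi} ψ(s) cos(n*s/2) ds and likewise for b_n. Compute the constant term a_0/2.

a_0 = (1/(2*pi)) ∫_{-2*pi}^{2*pi} ψ(s) ds = (1/(2*pi)) · (4*pi*(2 + 3*pi)) = 4 + 6*pi.
So the constant term a_0/2 = 2 + 3*pi.

2 + 3*pi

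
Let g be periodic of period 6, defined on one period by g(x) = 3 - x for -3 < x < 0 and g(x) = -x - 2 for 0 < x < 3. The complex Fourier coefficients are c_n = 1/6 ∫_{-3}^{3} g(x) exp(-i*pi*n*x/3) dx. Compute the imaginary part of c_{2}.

-3/(2*pi)

Since g is real-valued, Im(c_{2}) = -1/6 ∫_{-3}^{3} g(x) sin(2*pi*x/3) dx = -b_{2}/2.
Split the integral at the breakpoints.
Integrating by parts (boundary term plus one more integral), an antiderivative of (3 - x) sin(2*pi*x/3) is 3*x*cos(2*pi*x/3)/(2*pi) - 9*sin(2*pi*x/3)/(4*pi**2) - 9*cos(2*pi*x/3)/(2*pi); evaluating from -3 to 0: ∫_{-3}^{0} (3 - x) sin(2*pi*x/3) dx = (-9/(2*pi)) - (-9/pi) = 9/(2*pi).
Integrating by parts (boundary term plus one more integral), an antiderivative of (-x - 2) sin(2*pi*x/3) is 3*x*cos(2*pi*x/3)/(2*pi) - 9*sin(2*pi*x/3)/(4*pi**2) + 3*cos(2*pi*x/3)/pi; evaluating from 0 to 3: ∫_{0}^{3} (-x - 2) sin(2*pi*x/3) dx = (15/(2*pi)) - (3/pi) = 9/(2*pi).
So ∫_{-3}^{3} g(x) sin(2*pi*x/3) dx = 9/pi.
Hence Im(c_{2}) = (-1/6)·(9/pi) = -3/(2*pi).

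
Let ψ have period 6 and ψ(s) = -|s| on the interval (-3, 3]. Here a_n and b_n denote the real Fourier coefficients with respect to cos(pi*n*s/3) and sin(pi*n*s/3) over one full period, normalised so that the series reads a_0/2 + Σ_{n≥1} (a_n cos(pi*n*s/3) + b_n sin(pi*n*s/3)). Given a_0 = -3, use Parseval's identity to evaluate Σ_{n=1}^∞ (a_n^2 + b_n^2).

Parseval: a_0^2/2 + Σ_{n≥1} (a_n^2+b_n^2) = 1/3 ∫_{-3}^{3} ψ(s)^2 ds = 6.
Subtract a_0^2/2 = 9/2: Σ (a_n^2+b_n^2) = 3/2.

3/2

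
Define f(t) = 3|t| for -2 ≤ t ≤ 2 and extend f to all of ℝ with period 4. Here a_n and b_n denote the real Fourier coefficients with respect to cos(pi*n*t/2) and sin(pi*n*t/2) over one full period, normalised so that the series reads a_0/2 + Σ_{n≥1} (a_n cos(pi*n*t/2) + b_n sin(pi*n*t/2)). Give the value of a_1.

a_1 = 1/2 ∫_{-2}^{2} f(t) cos(pi*t/2) dt.
f is even and cos(pi*t/2) is even, so the integrand is even and a_1 = ∫_0^{2} f(t) cos(pi*t/2) dt.
Integrating by parts (boundary term plus one more integral), an antiderivative of (3*t) cos(pi*t/2) is 6*t*sin(pi*t/2)/pi + 12*cos(pi*t/2)/pi**2; evaluating from 0 to 2: ∫_{0}^{2} (3*t) cos(pi*t/2) dt = (-12/pi**2) - (12/pi**2) = -24/pi**2.
Hence a_1 = -24/pi**2.

-24/pi**2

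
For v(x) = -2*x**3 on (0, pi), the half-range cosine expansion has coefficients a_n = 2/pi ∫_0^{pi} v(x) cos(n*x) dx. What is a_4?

-3*pi/4

a_4 = 2/pi ∫_0^{pi} (-2*x**3) cos(4*x) dx.
Integrating by parts three times (tabular method), an antiderivative of (-2*x**3) cos(4*x) is -x**3*sin(4*x)/2 - 3*x**2*cos(4*x)/8 + 3*x*sin(4*x)/16 + 3*cos(4*x)/64; evaluating from 0 to pi: ∫_{0}^{pi} (-2*x**3) cos(4*x) dx = (3/64 - 3*pi**2/8) - (3/64) = -3*pi**2/8.
Hence a_4 = (2/pi)·(-3*pi**2/8) = -3*pi/4.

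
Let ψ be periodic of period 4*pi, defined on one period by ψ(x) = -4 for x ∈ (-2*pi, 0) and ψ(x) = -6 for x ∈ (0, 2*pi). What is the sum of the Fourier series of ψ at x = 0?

At x = 0 the one-sided limits are ψ(0^-) = -4 and ψ(0^+) = -6.
By Dirichlet's theorem the series converges to their average, [(-4) + (-6)]/2 = -5.

-5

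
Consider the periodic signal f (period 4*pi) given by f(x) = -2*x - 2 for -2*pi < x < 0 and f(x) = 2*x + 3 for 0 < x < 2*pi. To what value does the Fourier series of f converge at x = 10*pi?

1/2 + 4*pi

x = 10*pi differs from x = 2*pi by 2 full period(s), and the series is 4*pi-periodic.
At x = 2*pi the one-sided limits are f(2*pi^-) = 3 + 4*pi and f(2*pi^+) = -2 + 4*pi.
By Dirichlet's theorem the series converges to their average, [(3 + 4*pi) + (-2 + 4*pi)]/2 = 1/2 + 4*pi.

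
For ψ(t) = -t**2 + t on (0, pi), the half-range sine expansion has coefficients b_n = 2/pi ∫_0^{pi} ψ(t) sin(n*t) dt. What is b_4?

b_4 = 2/pi ∫_0^{pi} (-t**2 + t) sin(4*t) dt.
Integrating by parts twice (tabular method), an antiderivative of (-t**2 + t) sin(4*t) is t**2*cos(4*t)/4 - t*sin(4*t)/8 - t*cos(4*t)/4 + sin(4*t)/16 - cos(4*t)/32; evaluating from 0 to pi: ∫_{0}^{pi} (-t**2 + t) sin(4*t) dt = (-pi/4 - 1/32 + pi**2/4) - (-1/32) = pi*(-1 + pi)/4.
Hence b_4 = (2/pi)·(pi*(-1 + pi)/4) = -1/2 + pi/2.

-1/2 + pi/2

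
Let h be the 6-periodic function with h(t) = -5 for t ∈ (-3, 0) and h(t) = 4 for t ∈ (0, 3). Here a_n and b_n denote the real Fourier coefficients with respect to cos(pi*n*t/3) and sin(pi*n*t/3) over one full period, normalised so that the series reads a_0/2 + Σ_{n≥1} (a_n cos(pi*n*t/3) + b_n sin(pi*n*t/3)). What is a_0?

-1

a_0 = 1/3 ∫_{-3}^{3} h(t) dt = 1/3 · (-3) = -1.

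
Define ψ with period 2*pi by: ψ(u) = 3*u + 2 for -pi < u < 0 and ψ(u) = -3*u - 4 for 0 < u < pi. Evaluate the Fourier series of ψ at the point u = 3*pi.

-3*pi - 1

u = 3*pi differs from u = -pi by 2 full period(s), and the series is 2*pi-periodic.
At u = -pi the one-sided limits are ψ(-pi^-) = -3*pi - 4 and ψ(-pi^+) = 2 - 3*pi.
By Dirichlet's theorem the series converges to their average, [(-3*pi - 4) + (2 - 3*pi)]/2 = -3*pi - 1.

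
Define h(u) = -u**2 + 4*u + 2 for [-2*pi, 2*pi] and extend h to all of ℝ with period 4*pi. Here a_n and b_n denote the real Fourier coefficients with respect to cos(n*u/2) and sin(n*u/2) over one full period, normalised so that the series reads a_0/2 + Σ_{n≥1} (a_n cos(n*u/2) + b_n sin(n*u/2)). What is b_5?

16/5

b_5 = (1/(2*pi)) ∫_{-2*pi}^{2*pi} h(u) sin(5*u/2) du.
Integrating by parts twice (tabular method), an antiderivative of (-u**2 + 4*u + 2) sin(5*u/2) is 2*u**2*cos(5*u/2)/5 - 8*u*sin(5*u/2)/25 - 8*u*cos(5*u/2)/5 + 16*sin(5*u/2)/25 - 116*cos(5*u/2)/125; evaluating from -2*pi to 2*pi: ∫_{-2*pi}^{2*pi} (-u**2 + 4*u + 2) sin(5*u/2) du = (-8*pi**2/5 + 116/125 + 16*pi/5) - (-8*pi**2/5 - 16*pi/5 + 116/125) = 32*pi/5.
Hence b_5 = (1/(2*pi))·(32*pi/5) = 16/5.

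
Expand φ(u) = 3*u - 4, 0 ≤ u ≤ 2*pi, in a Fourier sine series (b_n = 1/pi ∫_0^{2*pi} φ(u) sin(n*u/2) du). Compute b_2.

-6

b_2 = 1/pi ∫_0^{2*pi} (3*u - 4) sin(u) du.
Integrating by parts (boundary term plus one more integral), an antiderivative of (3*u - 4) sin(u) is -3*u*cos(u) + 3*sin(u) + 4*cos(u); evaluating from 0 to 2*pi: ∫_{0}^{2*pi} (3*u - 4) sin(u) du = (4 - 6*pi) - (4) = -6*pi.
Hence b_2 = (1/pi)·(-6*pi) = -6.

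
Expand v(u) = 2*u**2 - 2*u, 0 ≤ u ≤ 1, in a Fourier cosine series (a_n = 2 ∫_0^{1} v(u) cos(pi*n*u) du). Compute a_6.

2/(9*pi**2)

a_6 = 2 ∫_0^{1} (2*u**2 - 2*u) cos(6*pi*u) du.
Integrating by parts twice (tabular method), an antiderivative of (2*u**2 - 2*u) cos(6*pi*u) is u**2*sin(6*pi*u)/(3*pi) - u*sin(6*pi*u)/(3*pi) + u*cos(6*pi*u)/(9*pi**2) - sin(6*pi*u)/(54*pi**3) - cos(6*pi*u)/(18*pi**2); evaluating from 0 to 1: ∫_{0}^{1} (2*u**2 - 2*u) cos(6*pi*u) du = (1/(18*pi**2)) - (-1/(18*pi**2)) = 1/(9*pi**2).
Hence a_6 = 2·(1/(9*pi**2)) = 2/(9*pi**2).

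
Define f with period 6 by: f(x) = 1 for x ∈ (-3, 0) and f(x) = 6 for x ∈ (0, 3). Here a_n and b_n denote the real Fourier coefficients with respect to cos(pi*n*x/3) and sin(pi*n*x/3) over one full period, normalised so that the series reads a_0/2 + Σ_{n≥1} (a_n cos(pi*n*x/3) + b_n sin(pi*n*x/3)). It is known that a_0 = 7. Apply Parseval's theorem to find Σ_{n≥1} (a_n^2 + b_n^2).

25/2

Parseval: a_0^2/2 + Σ_{n≥1} (a_n^2+b_n^2) = 1/3 ∫_{-3}^{3} f(x)^2 dx = 37.
Subtract a_0^2/2 = 49/2: Σ (a_n^2+b_n^2) = 25/2.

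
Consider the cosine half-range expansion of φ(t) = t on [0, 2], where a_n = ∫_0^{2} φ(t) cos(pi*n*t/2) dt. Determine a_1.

a_1 = ∫_0^{2} (t) cos(pi*t/2) dt.
Integrating by parts (boundary term plus one more integral), an antiderivative of (t) cos(pi*t/2) is 2*t*sin(pi*t/2)/pi + 4*cos(pi*t/2)/pi**2; evaluating from 0 to 2: ∫_{0}^{2} (t) cos(pi*t/2) dt = (-4/pi**2) - (4/pi**2) = -8/pi**2.
Hence a_1 = -8/pi**2.

-8/pi**2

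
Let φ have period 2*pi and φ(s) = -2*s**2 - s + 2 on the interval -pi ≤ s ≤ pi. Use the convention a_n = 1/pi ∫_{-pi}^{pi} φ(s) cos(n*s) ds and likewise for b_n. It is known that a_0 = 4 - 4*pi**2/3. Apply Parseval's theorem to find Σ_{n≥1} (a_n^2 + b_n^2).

2*pi**2*(15 + 16*pi**2)/45

Parseval: a_0^2/2 + Σ_{n≥1} (a_n^2+b_n^2) = 1/pi ∫_{-pi}^{pi} φ(s)^2 ds = -14*pi**2/3 + 8 + 8*pi**4/5.
Subtract a_0^2/2 = 8*(3 - pi**2)**2/9: Σ (a_n^2+b_n^2) = 2*pi**2*(15 + 16*pi**2)/45.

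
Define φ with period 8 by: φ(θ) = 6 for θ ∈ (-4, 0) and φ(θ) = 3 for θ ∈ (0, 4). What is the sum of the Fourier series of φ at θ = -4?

9/2

At θ = -4 the one-sided limits are φ(-4^-) = 3 and φ(-4^+) = 6.
By Dirichlet's theorem the series converges to their average, [(3) + (6)]/2 = 9/2.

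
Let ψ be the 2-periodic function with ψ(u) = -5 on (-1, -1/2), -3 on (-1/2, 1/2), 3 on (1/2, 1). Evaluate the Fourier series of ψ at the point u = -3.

u = -3 differs from u = 1 by -2 full period(s), and the series is 2-periodic.
At u = 1 the one-sided limits are ψ(1^-) = 3 and ψ(1^+) = -5.
By Dirichlet's theorem the series converges to their average, [(3) + (-5)]/2 = -1.

-1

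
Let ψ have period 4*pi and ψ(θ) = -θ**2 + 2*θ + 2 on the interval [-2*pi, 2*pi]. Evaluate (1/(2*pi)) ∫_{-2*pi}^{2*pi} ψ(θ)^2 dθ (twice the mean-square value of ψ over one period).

(1/(2*pi)) ∫_{-2*pi}^{2*pi} ψ(θ)^2 dθ = (1/(2*pi)) · (16*pi + 64*pi**5/5) = 8 + 32*pi**4/5.

8 + 32*pi**4/5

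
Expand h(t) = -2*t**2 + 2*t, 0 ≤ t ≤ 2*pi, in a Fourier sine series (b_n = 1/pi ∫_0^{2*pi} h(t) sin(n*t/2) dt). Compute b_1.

b_1 = 1/pi ∫_0^{2*pi} (-2*t**2 + 2*t) sin(t/2) dt.
Integrating by parts twice (tabular method), an antiderivative of (-2*t**2 + 2*t) sin(t/2) is 4*t**2*cos(t/2) - 16*t*sin(t/2) - 4*t*cos(t/2) + 8*sin(t/2) - 32*cos(t/2); evaluating from 0 to 2*pi: ∫_{0}^{2*pi} (-2*t**2 + 2*t) sin(t/2) dt = (-16*pi**2 + 8*pi + 32) - (-32) = -16*pi**2 + 8*pi + 64.
Hence b_1 = (1/pi)·(-16*pi**2 + 8*pi + 64) = -16*pi + 8 + 64/pi.

-16*pi + 8 + 64/pi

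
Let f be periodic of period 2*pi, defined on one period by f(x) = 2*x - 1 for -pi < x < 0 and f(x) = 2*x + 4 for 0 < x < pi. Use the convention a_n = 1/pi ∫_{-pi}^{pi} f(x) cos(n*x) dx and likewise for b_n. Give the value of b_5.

b_5 = 1/pi ∫_{-pi}^{pi} f(x) sin(5*x) dx.
Split the integral at the breakpoints.
Integrating by parts (boundary term plus one more integral), an antiderivative of (2*x - 1) sin(5*x) is -2*x*cos(5*x)/5 + 2*sin(5*x)/25 + cos(5*x)/5; evaluating from -pi to 0: ∫_{-pi}^{0} (2*x - 1) sin(5*x) dx = (1/5) - (-2*pi/5 - 1/5) = 2/5 + 2*pi/5.
Integrating by parts (boundary term plus one more integral), an antiderivative of (2*x + 4) sin(5*x) is -2*x*cos(5*x)/5 + 2*sin(5*x)/25 - 4*cos(5*x)/5; evaluating from 0 to pi: ∫_{0}^{pi} (2*x + 4) sin(5*x) dx = (4/5 + 2*pi/5) - (-4/5) = 2*pi/5 + 8/5.
Summing the pieces and multiplying by (1/pi) gives b_5 = 2/pi + 4/5.

2/pi + 4/5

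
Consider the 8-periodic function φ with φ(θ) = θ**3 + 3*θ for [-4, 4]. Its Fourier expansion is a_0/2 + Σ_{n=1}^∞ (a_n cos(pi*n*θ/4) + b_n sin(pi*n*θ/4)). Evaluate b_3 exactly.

8*(-32 + 57*pi**2)/(9*pi**3)

b_3 = 1/4 ∫_{-4}^{4} φ(θ) sin(3*pi*θ/4) dθ.
φ is odd and sin(3*pi*θ/4) is odd, so the integrand is even and b_3 = 1/2 ∫_0^{4} φ(θ) sin(3*pi*θ/4) dθ.
Integrating by parts three times (tabular method), an antiderivative of (θ**3 + 3*θ) sin(3*pi*θ/4) is -4*θ**3*cos(3*pi*θ/4)/(3*pi) + 16*θ**2*sin(3*pi*θ/4)/(3*pi**2) - 4*θ*cos(3*pi*θ/4)/pi + 128*θ*cos(3*pi*θ/4)/(9*pi**3) - 512*sin(3*pi*θ/4)/(27*pi**4) + 16*sin(3*pi*θ/4)/(3*pi**2); evaluating from 0 to 4: ∫_{0}^{4} (θ**3 + 3*θ) sin(3*pi*θ/4) dθ = (16*(-32 + 57*pi**2)/(9*pi**3)) - (0) = 16*(-32 + 57*pi**2)/(9*pi**3).
Hence b_3 = (1/2)·(16*(-32 + 57*pi**2)/(9*pi**3)) = 8*(-32 + 57*pi**2)/(9*pi**3).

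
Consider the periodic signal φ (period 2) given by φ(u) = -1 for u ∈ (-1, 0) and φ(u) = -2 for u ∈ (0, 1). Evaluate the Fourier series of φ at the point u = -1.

u = -1 differs from u = 1 by -1 full period(s), and the series is 2-periodic.
At u = 1 the one-sided limits are φ(1^-) = -2 and φ(1^+) = -1.
By Dirichlet's theorem the series converges to their average, [(-2) + (-1)]/2 = -3/2.

-3/2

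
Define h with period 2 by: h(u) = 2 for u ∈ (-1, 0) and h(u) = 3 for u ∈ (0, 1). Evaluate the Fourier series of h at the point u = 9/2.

u = 9/2 differs from u = 1/2 by 2 full period(s), and the series is 2-periodic.
h is continuous at u = 1/2 with value 3, so the series converges to 3 there.

3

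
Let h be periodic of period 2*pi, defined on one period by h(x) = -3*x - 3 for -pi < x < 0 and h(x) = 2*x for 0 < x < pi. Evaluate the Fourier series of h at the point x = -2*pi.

x = -2*pi differs from x = 0 by -1 full period(s), and the series is 2*pi-periodic.
At x = 0 the one-sided limits are h(0^-) = -3 and h(0^+) = 0.
By Dirichlet's theorem the series converges to their average, [(-3) + (0)]/2 = -3/2.

-3/2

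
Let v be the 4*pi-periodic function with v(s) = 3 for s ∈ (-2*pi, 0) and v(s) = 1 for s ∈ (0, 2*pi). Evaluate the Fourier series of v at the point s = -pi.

v is continuous at s = -pi with value 3, so the series converges to 3 there.

3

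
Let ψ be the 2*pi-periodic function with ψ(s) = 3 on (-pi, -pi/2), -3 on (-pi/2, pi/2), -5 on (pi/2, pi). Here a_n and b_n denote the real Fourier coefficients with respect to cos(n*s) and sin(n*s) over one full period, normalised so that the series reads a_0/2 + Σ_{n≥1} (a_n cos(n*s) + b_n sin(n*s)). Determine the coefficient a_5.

a_5 = 1/pi ∫_{-pi}^{pi} ψ(s) cos(5*s) ds.
Split the integral at the breakpoints.
Directly, an antiderivative of (3) cos(5*s) is 3*sin(5*s)/5; evaluating from -pi to -pi/2: ∫_{-pi}^{-pi/2} (3) cos(5*s) ds = (-3/5) - (0) = -3/5.
Directly, an antiderivative of (-3) cos(5*s) is -3*sin(5*s)/5; evaluating from -pi/2 to pi/2: ∫_{-pi/2}^{pi/2} (-3) cos(5*s) ds = (-3/5) - (3/5) = -6/5.
Directly, an antiderivative of (-5) cos(5*s) is -sin(5*s); evaluating from pi/2 to pi: ∫_{pi/2}^{pi} (-5) cos(5*s) ds = (0) - (-1) = 1.
Summing the pieces and multiplying by (1/pi) gives a_5 = -4/(5*pi).

-4/(5*pi)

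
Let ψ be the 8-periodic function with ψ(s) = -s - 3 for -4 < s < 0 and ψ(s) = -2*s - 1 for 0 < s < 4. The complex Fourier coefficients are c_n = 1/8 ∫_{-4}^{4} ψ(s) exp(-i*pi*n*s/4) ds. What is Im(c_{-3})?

-4/(3*pi)

Since ψ is real-valued, Im(c_{-3}) = -1/8 ∫_{-4}^{4} ψ(s) sin(-3*pi*s/4) ds = b_{3}/2.
Split the integral at the breakpoints.
Integrating by parts (boundary term plus one more integral), an antiderivative of (-s - 3) sin(-3*pi*s/4) is -4*s*cos(3*pi*s/4)/(3*pi) + 16*sin(3*pi*s/4)/(9*pi**2) - 4*cos(3*pi*s/4)/pi; evaluating from -4 to 0: ∫_{-4}^{0} (-s - 3) sin(-3*pi*s/4) ds = (-4/pi) - (-4/(3*pi)) = -8/(3*pi).
Integrating by parts (boundary term plus one more integral), an antiderivative of (-2*s - 1) sin(-3*pi*s/4) is -8*s*cos(3*pi*s/4)/(3*pi) + 32*sin(3*pi*s/4)/(9*pi**2) - 4*cos(3*pi*s/4)/(3*pi); evaluating from 0 to 4: ∫_{0}^{4} (-2*s - 1) sin(-3*pi*s/4) ds = (12/pi) - (-4/(3*pi)) = 40/(3*pi).
So ∫_{-4}^{4} ψ(s) sin(-3*pi*s/4) ds = 32/(3*pi).
Hence Im(c_{-3}) = (-1/8)·(32/(3*pi)) = -4/(3*pi).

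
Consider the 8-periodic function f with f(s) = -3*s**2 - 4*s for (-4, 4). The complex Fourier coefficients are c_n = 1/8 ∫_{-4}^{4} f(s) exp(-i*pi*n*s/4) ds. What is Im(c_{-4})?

Since f is real-valued, Im(c_{-4}) = -1/8 ∫_{-4}^{4} f(s) sin(-pi*s) ds = b_{4}/2.
Integrating by parts twice (tabular method), an antiderivative of (-3*s**2 - 4*s) sin(-pi*s) is -3*s**2*cos(pi*s)/pi + 6*s*sin(pi*s)/pi**2 - 4*s*cos(pi*s)/pi + 4*sin(pi*s)/pi**2 + 6*cos(pi*s)/pi**3; evaluating from -4 to 4: ∫_{-4}^{4} (-3*s**2 - 4*s) sin(-pi*s) ds = (-64/pi + 6/pi**3) - (-32/pi + 6/pi**3) = -32/pi.
Hence Im(c_{-4}) = (-1/8)·(-32/pi) = 4/pi.

4/pi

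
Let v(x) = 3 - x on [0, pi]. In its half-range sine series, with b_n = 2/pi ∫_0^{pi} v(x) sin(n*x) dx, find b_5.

b_5 = 2/pi ∫_0^{pi} (3 - x) sin(5*x) dx.
Integrating by parts (boundary term plus one more integral), an antiderivative of (3 - x) sin(5*x) is x*cos(5*x)/5 - sin(5*x)/25 - 3*cos(5*x)/5; evaluating from 0 to pi: ∫_{0}^{pi} (3 - x) sin(5*x) dx = (3/5 - pi/5) - (-3/5) = 6/5 - pi/5.
Hence b_5 = (2/pi)·(6/5 - pi/5) = 2*(6 - pi)/(5*pi).

2*(6 - pi)/(5*pi)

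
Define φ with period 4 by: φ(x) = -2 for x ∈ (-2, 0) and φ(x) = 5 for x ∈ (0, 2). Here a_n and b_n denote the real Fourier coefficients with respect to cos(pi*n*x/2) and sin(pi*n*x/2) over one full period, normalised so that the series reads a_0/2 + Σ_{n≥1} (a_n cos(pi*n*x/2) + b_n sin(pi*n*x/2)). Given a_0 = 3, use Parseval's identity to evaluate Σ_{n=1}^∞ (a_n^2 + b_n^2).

Parseval: a_0^2/2 + Σ_{n≥1} (a_n^2+b_n^2) = 1/2 ∫_{-2}^{2} φ(x)^2 dx = 29.
Subtract a_0^2/2 = 9/2: Σ (a_n^2+b_n^2) = 49/2.

49/2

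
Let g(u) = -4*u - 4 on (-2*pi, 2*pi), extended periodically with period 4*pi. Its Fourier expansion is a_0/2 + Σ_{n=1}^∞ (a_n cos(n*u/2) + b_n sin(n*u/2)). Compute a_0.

a_0 = (1/(2*pi)) ∫_{-2*pi}^{2*pi} g(u) du = (1/(2*pi)) · (-16*pi) = -8.

-8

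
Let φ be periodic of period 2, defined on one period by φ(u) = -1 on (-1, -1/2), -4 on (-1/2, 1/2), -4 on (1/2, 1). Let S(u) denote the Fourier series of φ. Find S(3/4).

φ is continuous at u = 3/4 with value -4, so the series converges to -4 there.

-4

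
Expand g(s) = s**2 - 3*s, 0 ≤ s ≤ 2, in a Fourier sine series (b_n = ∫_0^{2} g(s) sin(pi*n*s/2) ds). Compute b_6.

2/(3*pi)

b_6 = ∫_0^{2} (s**2 - 3*s) sin(3*pi*s) ds.
Integrating by parts twice (tabular method), an antiderivative of (s**2 - 3*s) sin(3*pi*s) is -s**2*cos(3*pi*s)/(3*pi) + 2*s*sin(3*pi*s)/(9*pi**2) + s*cos(3*pi*s)/pi - sin(3*pi*s)/(3*pi**2) + 2*cos(3*pi*s)/(27*pi**3); evaluating from 0 to 2: ∫_{0}^{2} (s**2 - 3*s) sin(3*pi*s) ds = (2*(1 + 9*pi**2)/(27*pi**3)) - (2/(27*pi**3)) = 2/(3*pi).
Hence b_6 = 2/(3*pi).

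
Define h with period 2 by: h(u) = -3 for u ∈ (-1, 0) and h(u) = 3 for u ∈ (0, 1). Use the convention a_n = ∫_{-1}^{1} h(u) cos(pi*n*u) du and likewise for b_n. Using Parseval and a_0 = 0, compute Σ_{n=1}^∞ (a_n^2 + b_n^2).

18

Parseval: a_0^2/2 + Σ_{n≥1} (a_n^2+b_n^2) = ∫_{-1}^{1} h(u)^2 du = 18.
Subtract a_0^2/2 = 0: Σ (a_n^2+b_n^2) = 18.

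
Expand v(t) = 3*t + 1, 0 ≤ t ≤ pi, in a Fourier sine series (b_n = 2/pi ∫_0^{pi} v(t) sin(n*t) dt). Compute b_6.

-1

b_6 = 2/pi ∫_0^{pi} (3*t + 1) sin(6*t) dt.
Integrating by parts (boundary term plus one more integral), an antiderivative of (3*t + 1) sin(6*t) is -t*cos(6*t)/2 + sin(6*t)/12 - cos(6*t)/6; evaluating from 0 to pi: ∫_{0}^{pi} (3*t + 1) sin(6*t) dt = (-pi/2 - 1/6) - (-1/6) = -pi/2.
Hence b_6 = (2/pi)·(-pi/2) = -1.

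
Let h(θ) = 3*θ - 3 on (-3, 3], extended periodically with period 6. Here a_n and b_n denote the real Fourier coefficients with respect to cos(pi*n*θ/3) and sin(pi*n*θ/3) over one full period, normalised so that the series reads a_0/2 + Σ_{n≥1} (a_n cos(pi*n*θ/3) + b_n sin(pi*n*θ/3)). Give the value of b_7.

18/(7*pi)

b_7 = 1/3 ∫_{-3}^{3} h(θ) sin(7*pi*θ/3) dθ.
Integrating by parts (boundary term plus one more integral), an antiderivative of (3*θ - 3) sin(7*pi*θ/3) is -9*θ*cos(7*pi*θ/3)/(7*pi) + 27*sin(7*pi*θ/3)/(49*pi**2) + 9*cos(7*pi*θ/3)/(7*pi); evaluating from -3 to 3: ∫_{-3}^{3} (3*θ - 3) sin(7*pi*θ/3) dθ = (18/(7*pi)) - (-36/(7*pi)) = 54/(7*pi).
Hence b_7 = (1/3)·(54/(7*pi)) = 18/(7*pi).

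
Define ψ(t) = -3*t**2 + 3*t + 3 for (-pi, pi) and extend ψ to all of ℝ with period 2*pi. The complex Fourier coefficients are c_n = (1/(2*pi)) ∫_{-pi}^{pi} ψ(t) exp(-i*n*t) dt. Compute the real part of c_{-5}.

6/25

Since ψ is real-valued, Re(c_{-5}) = (1/(2*pi)) ∫_{-pi}^{pi} ψ(t) cos(-5*t) dt = a_{5}/2.
Integrating by parts twice (tabular method), an antiderivative of (-3*t**2 + 3*t + 3) cos(-5*t) is -3*t**2*sin(5*t)/5 + 3*t*sin(5*t)/5 - 6*t*cos(5*t)/25 + 81*sin(5*t)/125 + 3*cos(5*t)/25; evaluating from -pi to pi: ∫_{-pi}^{pi} (-3*t**2 + 3*t + 3) cos(-5*t) dt = (-3/25 + 6*pi/25) - (-6*pi/25 - 3/25) = 12*pi/25.
Hence Re(c_{-5}) = (1/(2*pi))·(12*pi/25) = 6/25.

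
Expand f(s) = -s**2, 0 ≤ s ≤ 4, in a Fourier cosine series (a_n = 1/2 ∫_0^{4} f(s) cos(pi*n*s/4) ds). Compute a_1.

a_1 = 1/2 ∫_0^{4} (-s**2) cos(pi*s/4) ds.
Integrating by parts twice (tabular method), an antiderivative of (-s**2) cos(pi*s/4) is -4*s**2*sin(pi*s/4)/pi - 32*s*cos(pi*s/4)/pi**2 + 128*sin(pi*s/4)/pi**3; evaluating from 0 to 4: ∫_{0}^{4} (-s**2) cos(pi*s/4) ds = (128/pi**2) - (0) = 128/pi**2.
Hence a_1 = (1/2)·(128/pi**2) = 64/pi**2.

64/pi**2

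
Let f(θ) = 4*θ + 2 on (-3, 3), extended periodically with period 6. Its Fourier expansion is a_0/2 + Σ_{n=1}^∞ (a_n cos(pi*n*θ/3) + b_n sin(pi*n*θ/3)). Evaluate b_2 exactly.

b_2 = 1/3 ∫_{-3}^{3} f(θ) sin(2*pi*θ/3) dθ.
Integrating by parts (boundary term plus one more integral), an antiderivative of (4*θ + 2) sin(2*pi*θ/3) is -6*θ*cos(2*pi*θ/3)/pi + 9*sin(2*pi*θ/3)/pi**2 - 3*cos(2*pi*θ/3)/pi; evaluating from -3 to 3: ∫_{-3}^{3} (4*θ + 2) sin(2*pi*θ/3) dθ = (-21/pi) - (15/pi) = -36/pi.
Hence b_2 = (1/3)·(-36/pi) = -12/pi.

-12/pi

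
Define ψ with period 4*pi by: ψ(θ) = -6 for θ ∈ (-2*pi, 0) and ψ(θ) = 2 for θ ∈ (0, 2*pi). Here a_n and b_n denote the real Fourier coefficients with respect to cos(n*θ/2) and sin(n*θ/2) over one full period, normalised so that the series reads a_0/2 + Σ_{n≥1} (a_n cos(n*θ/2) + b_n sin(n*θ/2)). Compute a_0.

a_0 = (1/(2*pi)) ∫_{-2*pi}^{2*pi} ψ(θ) dθ = (1/(2*pi)) · (-8*pi) = -4.

-4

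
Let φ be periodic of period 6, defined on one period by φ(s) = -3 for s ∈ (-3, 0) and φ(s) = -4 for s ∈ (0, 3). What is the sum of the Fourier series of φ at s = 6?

s = 6 differs from s = 0 by 1 full period(s), and the series is 6-periodic.
At s = 0 the one-sided limits are φ(0^-) = -3 and φ(0^+) = -4.
By Dirichlet's theorem the series converges to their average, [(-3) + (-4)]/2 = -7/2.

-7/2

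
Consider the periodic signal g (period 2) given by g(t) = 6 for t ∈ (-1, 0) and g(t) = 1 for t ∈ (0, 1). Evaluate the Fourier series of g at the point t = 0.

7/2

At t = 0 the one-sided limits are g(0^-) = 6 and g(0^+) = 1.
By Dirichlet's theorem the series converges to their average, [(6) + (1)]/2 = 7/2.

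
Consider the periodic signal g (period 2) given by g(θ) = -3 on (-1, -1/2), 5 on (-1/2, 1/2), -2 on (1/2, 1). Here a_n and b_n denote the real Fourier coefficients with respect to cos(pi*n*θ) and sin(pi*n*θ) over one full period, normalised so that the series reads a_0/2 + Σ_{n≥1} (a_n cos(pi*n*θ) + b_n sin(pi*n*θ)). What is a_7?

a_7 = ∫_{-1}^{1} g(θ) cos(7*pi*θ) dθ.
Split the integral at the breakpoints.
Directly, an antiderivative of (-3) cos(7*pi*θ) is -3*sin(7*pi*θ)/(7*pi); evaluating from -1 to -1/2: ∫_{-1}^{-1/2} (-3) cos(7*pi*θ) dθ = (-3/(7*pi)) - (0) = -3/(7*pi).
Directly, an antiderivative of (5) cos(7*pi*θ) is 5*sin(7*pi*θ)/(7*pi); evaluating from -1/2 to 1/2: ∫_{-1/2}^{1/2} (5) cos(7*pi*θ) dθ = (-5/(7*pi)) - (5/(7*pi)) = -10/(7*pi).
Directly, an antiderivative of (-2) cos(7*pi*θ) is -2*sin(7*pi*θ)/(7*pi); evaluating from 1/2 to 1: ∫_{1/2}^{1} (-2) cos(7*pi*θ) dθ = (0) - (2/(7*pi)) = -2/(7*pi).
Summing the pieces gives a_7 = -15/(7*pi).

-15/(7*pi)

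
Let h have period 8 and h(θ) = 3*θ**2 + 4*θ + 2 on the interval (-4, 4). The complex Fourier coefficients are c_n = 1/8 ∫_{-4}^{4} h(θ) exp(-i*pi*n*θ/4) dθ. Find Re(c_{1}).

-96/pi**2

Since h is real-valued, Re(c_{1}) = 1/8 ∫_{-4}^{4} h(θ) cos(pi*θ/4) dθ = a_{1}/2.
Integrating by parts twice (tabular method), an antiderivative of (3*θ**2 + 4*θ + 2) cos(pi*θ/4) is 12*θ**2*sin(pi*θ/4)/pi + 16*θ*sin(pi*θ/4)/pi + 96*θ*cos(pi*θ/4)/pi**2 - 384*sin(pi*θ/4)/pi**3 + 8*sin(pi*θ/4)/pi + 64*cos(pi*θ/4)/pi**2; evaluating from -4 to 4: ∫_{-4}^{4} (3*θ**2 + 4*θ + 2) cos(pi*θ/4) dθ = (-448/pi**2) - (320/pi**2) = -768/pi**2.
Hence Re(c_{1}) = (1/8)·(-768/pi**2) = -96/pi**2.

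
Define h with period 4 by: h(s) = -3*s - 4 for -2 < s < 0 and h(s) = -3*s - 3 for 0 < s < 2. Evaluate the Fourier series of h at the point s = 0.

At s = 0 the one-sided limits are h(0^-) = -4 and h(0^+) = -3.
By Dirichlet's theorem the series converges to their average, [(-4) + (-3)]/2 = -7/2.

-7/2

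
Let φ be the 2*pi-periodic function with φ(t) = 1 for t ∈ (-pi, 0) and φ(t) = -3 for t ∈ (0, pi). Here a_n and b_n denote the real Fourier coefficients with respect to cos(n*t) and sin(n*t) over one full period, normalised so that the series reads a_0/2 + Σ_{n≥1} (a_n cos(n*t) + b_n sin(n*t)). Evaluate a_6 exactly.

0

a_6 = 1/pi ∫_{-pi}^{pi} φ(t) cos(6*t) dt.
Split the integral at the breakpoints.
Directly, an antiderivative of (1) cos(6*t) is sin(6*t)/6; evaluating from -pi to 0: ∫_{-pi}^{0} (1) cos(6*t) dt = (0) - (0) = 0.
Directly, an antiderivative of (-3) cos(6*t) is -sin(6*t)/2; evaluating from 0 to pi: ∫_{0}^{pi} (-3) cos(6*t) dt = (0) - (0) = 0.
Summing the pieces and multiplying by (1/pi) gives a_6 = 0.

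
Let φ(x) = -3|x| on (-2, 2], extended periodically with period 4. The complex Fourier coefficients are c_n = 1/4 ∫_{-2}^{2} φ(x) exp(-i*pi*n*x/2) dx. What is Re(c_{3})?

Since φ is real-valued, Re(c_{3}) = 1/4 ∫_{-2}^{2} φ(x) cos(3*pi*x/2) dx = a_{3}/2.
φ is even and cos(3*pi*x/2) is even, so the integrand is even: ∫_{-2}^{2} φ(x) cos(3*pi*x/2) dx = 2∫_0^{2} φ(x) cos(3*pi*x/2) dx.
Integrating by parts (boundary term plus one more integral), an antiderivative of (-3*x) cos(3*pi*x/2) is -2*x*sin(3*pi*x/2)/pi - 4*cos(3*pi*x/2)/(3*pi**2); evaluating from 0 to 2: ∫_{0}^{2} (-3*x) cos(3*pi*x/2) dx = (4/(3*pi**2)) - (-4/(3*pi**2)) = 8/(3*pi**2).
So ∫_{-2}^{2} φ(x) cos(3*pi*x/2) dx = 16/(3*pi**2).
Hence Re(c_{3}) = (1/4)·(16/(3*pi**2)) = 4/(3*pi**2).

4/(3*pi**2)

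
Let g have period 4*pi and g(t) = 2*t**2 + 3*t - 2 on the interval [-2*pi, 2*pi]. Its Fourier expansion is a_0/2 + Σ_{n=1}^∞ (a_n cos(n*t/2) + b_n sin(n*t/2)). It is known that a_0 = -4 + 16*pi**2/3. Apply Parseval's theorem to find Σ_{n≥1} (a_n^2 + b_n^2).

pi**2*(24 + 512*pi**2/45)

Parseval: a_0^2/2 + Σ_{n≥1} (a_n^2+b_n^2) = (1/(2*pi)) ∫_{-2*pi}^{2*pi} g(t)^2 dt = 8 + 8*pi**2/3 + 128*pi**4/5.
Subtract a_0^2/2 = 8*(3 - 4*pi**2)**2/9: Σ (a_n^2+b_n^2) = pi**2*(24 + 512*pi**2/45).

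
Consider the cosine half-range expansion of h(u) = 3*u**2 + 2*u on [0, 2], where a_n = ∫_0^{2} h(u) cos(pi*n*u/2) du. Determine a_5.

-64/(25*pi**2)

a_5 = ∫_0^{2} (3*u**2 + 2*u) cos(5*pi*u/2) du.
Integrating by parts twice (tabular method), an antiderivative of (3*u**2 + 2*u) cos(5*pi*u/2) is 6*u**2*sin(5*pi*u/2)/(5*pi) + 4*u*sin(5*pi*u/2)/(5*pi) + 24*u*cos(5*pi*u/2)/(25*pi**2) - 48*sin(5*pi*u/2)/(125*pi**3) + 8*cos(5*pi*u/2)/(25*pi**2); evaluating from 0 to 2: ∫_{0}^{2} (3*u**2 + 2*u) cos(5*pi*u/2) du = (-56/(25*pi**2)) - (8/(25*pi**2)) = -64/(25*pi**2).
Hence a_5 = -64/(25*pi**2).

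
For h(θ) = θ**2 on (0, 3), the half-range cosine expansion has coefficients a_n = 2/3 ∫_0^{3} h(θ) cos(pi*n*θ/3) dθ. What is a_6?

a_6 = 2/3 ∫_0^{3} (θ**2) cos(2*pi*θ) dθ.
Integrating by parts twice (tabular method), an antiderivative of (θ**2) cos(2*pi*θ) is θ**2*sin(2*pi*θ)/(2*pi) + θ*cos(2*pi*θ)/(2*pi**2) - sin(2*pi*θ)/(4*pi**3); evaluating from 0 to 3: ∫_{0}^{3} (θ**2) cos(2*pi*θ) dθ = (3/(2*pi**2)) - (0) = 3/(2*pi**2).
Hence a_6 = (2/3)·(3/(2*pi**2)) = pi**(-2).

pi**(-2)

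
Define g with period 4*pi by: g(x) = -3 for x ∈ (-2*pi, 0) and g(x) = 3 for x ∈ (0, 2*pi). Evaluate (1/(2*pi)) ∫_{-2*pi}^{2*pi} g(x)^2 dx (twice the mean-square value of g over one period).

18

(1/(2*pi)) ∫_{-2*pi}^{2*pi} g(x)^2 dx = (1/(2*pi)) · (36*pi) = 18.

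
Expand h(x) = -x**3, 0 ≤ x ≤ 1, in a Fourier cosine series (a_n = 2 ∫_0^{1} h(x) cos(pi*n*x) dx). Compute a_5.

6*(-4 + 25*pi**2)/(625*pi**4)

a_5 = 2 ∫_0^{1} (-x**3) cos(5*pi*x) dx.
Integrating by parts three times (tabular method), an antiderivative of (-x**3) cos(5*pi*x) is -x**3*sin(5*pi*x)/(5*pi) - 3*x**2*cos(5*pi*x)/(25*pi**2) + 6*x*sin(5*pi*x)/(125*pi**3) + 6*cos(5*pi*x)/(625*pi**4); evaluating from 0 to 1: ∫_{0}^{1} (-x**3) cos(5*pi*x) dx = (3*(-2 + 25*pi**2)/(625*pi**4)) - (6/(625*pi**4)) = 3*(-4 + 25*pi**2)/(625*pi**4).
Hence a_5 = 2·(3*(-4 + 25*pi**2)/(625*pi**4)) = 6*(-4 + 25*pi**2)/(625*pi**4).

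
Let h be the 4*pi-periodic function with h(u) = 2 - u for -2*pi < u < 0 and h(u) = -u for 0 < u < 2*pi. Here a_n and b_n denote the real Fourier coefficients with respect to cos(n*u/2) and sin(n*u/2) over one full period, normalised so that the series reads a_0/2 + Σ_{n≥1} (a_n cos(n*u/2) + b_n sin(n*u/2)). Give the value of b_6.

2/3

b_6 = (1/(2*pi)) ∫_{-2*pi}^{2*pi} h(u) sin(3*u) du.
Split the integral at the breakpoints.
Integrating by parts (boundary term plus one more integral), an antiderivative of (2 - u) sin(3*u) is u*cos(3*u)/3 - sin(3*u)/9 - 2*cos(3*u)/3; evaluating from -2*pi to 0: ∫_{-2*pi}^{0} (2 - u) sin(3*u) du = (-2/3) - (-2*pi/3 - 2/3) = 2*pi/3.
Integrating by parts (boundary term plus one more integral), an antiderivative of (-u) sin(3*u) is u*cos(3*u)/3 - sin(3*u)/9; evaluating from 0 to 2*pi: ∫_{0}^{2*pi} (-u) sin(3*u) du = (2*pi/3) - (0) = 2*pi/3.
Summing the pieces and multiplying by (1/(2*pi)) gives b_6 = 2/3.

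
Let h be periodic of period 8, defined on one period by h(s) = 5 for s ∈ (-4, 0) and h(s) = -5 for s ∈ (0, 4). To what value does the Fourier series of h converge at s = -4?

At s = -4 the one-sided limits are h(-4^-) = -5 and h(-4^+) = 5.
By Dirichlet's theorem the series converges to their average, [(-5) + (5)]/2 = 0.

0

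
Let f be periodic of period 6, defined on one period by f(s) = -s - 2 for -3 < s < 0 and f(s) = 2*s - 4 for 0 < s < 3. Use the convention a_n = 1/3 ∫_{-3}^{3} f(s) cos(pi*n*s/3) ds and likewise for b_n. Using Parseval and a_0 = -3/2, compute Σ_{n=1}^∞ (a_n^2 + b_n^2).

31/8

Parseval: a_0^2/2 + Σ_{n≥1} (a_n^2+b_n^2) = 1/3 ∫_{-3}^{3} f(s)^2 ds = 5.
Subtract a_0^2/2 = 9/8: Σ (a_n^2+b_n^2) = 31/8.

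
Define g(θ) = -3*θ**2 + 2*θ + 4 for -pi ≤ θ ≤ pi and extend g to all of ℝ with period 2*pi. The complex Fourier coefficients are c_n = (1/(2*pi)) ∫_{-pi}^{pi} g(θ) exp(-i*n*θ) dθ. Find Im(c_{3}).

Since g is real-valued, Im(c_{3}) = -(1/(2*pi)) ∫_{-pi}^{pi} g(θ) sin(3*θ) dθ = -b_{3}/2.
Integrating by parts twice (tabular method), an antiderivative of (-3*θ**2 + 2*θ + 4) sin(3*θ) is θ**2*cos(3*θ) - 2*θ*sin(3*θ)/3 - 2*θ*cos(3*θ)/3 + 2*sin(3*θ)/9 - 14*cos(3*θ)/9; evaluating from -pi to pi: ∫_{-pi}^{pi} (-3*θ**2 + 2*θ + 4) sin(3*θ) dθ = (-pi**2 + 14/9 + 2*pi/3) - (-pi**2 - 2*pi/3 + 14/9) = 4*pi/3.
Hence Im(c_{3}) = (-1/(2*pi))·(4*pi/3) = -2/3.

-2/3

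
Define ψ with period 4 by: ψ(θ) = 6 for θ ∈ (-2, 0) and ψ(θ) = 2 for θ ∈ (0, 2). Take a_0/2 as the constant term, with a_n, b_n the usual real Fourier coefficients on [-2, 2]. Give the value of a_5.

0

a_5 = 1/2 ∫_{-2}^{2} ψ(θ) cos(5*pi*θ/2) dθ.
Split the integral at the breakpoints.
Directly, an antiderivative of (6) cos(5*pi*θ/2) is 12*sin(5*pi*θ/2)/(5*pi); evaluating from -2 to 0: ∫_{-2}^{0} (6) cos(5*pi*θ/2) dθ = (0) - (0) = 0.
Directly, an antiderivative of (2) cos(5*pi*θ/2) is 4*sin(5*pi*θ/2)/(5*pi); evaluating from 0 to 2: ∫_{0}^{2} (2) cos(5*pi*θ/2) dθ = (0) - (0) = 0.
Summing the pieces and multiplying by (1/2) gives a_5 = 0.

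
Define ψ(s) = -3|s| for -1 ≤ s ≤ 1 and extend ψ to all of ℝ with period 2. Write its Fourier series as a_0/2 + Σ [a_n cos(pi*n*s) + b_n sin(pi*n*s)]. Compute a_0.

a_0 = ∫_{-1}^{1} ψ(s) ds = -3.

-3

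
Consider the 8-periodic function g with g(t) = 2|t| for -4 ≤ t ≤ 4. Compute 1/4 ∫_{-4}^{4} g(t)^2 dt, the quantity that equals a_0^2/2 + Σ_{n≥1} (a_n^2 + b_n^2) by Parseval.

128/3

1/4 ∫_{-4}^{4} g(t)^2 dt = 1/4 · (512/3) = 128/3.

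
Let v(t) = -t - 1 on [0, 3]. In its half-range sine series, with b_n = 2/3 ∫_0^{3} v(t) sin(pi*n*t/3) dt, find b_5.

-2/pi

b_5 = 2/3 ∫_0^{3} (-t - 1) sin(5*pi*t/3) dt.
Integrating by parts (boundary term plus one more integral), an antiderivative of (-t - 1) sin(5*pi*t/3) is 3*t*cos(5*pi*t/3)/(5*pi) - 9*sin(5*pi*t/3)/(25*pi**2) + 3*cos(5*pi*t/3)/(5*pi); evaluating from 0 to 3: ∫_{0}^{3} (-t - 1) sin(5*pi*t/3) dt = (-12/(5*pi)) - (3/(5*pi)) = -3/pi.
Hence b_5 = (2/3)·(-3/pi) = -2/pi.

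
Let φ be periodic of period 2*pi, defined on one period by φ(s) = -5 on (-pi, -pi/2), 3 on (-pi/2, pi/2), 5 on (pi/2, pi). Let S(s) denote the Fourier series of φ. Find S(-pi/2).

-1

At s = -pi/2 the one-sided limits are φ(-pi/2^-) = -5 and φ(-pi/2^+) = 3.
By Dirichlet's theorem the series converges to their average, [(-5) + (3)]/2 = -1.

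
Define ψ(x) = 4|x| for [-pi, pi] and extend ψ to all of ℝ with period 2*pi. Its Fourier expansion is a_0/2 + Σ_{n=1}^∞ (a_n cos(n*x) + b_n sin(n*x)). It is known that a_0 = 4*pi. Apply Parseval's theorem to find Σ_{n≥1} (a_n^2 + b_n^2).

Parseval: a_0^2/2 + Σ_{n≥1} (a_n^2+b_n^2) = 1/pi ∫_{-pi}^{pi} ψ(x)^2 dx = 32*pi**2/3.
Subtract a_0^2/2 = 8*pi**2: Σ (a_n^2+b_n^2) = 8*pi**2/3.

8*pi**2/3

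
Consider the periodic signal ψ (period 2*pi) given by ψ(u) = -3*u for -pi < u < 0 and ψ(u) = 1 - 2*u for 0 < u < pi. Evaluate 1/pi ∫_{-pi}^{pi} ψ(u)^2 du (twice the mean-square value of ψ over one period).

-2*pi + 1 + 13*pi**2/3

1/pi ∫_{-pi}^{pi} ψ(u)^2 du = 1/pi · (pi*(-6*pi + 3 + 13*pi**2)/3) = -2*pi + 1 + 13*pi**2/3.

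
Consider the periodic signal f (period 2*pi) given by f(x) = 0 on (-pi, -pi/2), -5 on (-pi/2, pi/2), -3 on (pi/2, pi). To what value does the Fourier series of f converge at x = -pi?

x = -pi differs from x = pi by -1 full period(s), and the series is 2*pi-periodic.
At x = pi the one-sided limits are f(pi^-) = -3 and f(pi^+) = 0.
By Dirichlet's theorem the series converges to their average, [(-3) + (0)]/2 = -3/2.

-3/2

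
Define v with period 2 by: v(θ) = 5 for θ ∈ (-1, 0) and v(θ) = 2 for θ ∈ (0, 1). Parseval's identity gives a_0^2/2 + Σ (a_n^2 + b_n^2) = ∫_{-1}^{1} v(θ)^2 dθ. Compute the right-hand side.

∫_{-1}^{1} v(θ)^2 dθ = 29.

29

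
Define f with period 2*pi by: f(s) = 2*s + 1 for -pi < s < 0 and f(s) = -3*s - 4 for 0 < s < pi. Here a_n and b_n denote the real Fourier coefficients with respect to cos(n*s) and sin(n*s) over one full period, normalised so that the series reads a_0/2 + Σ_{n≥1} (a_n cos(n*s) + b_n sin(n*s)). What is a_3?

a_3 = 1/pi ∫_{-pi}^{pi} f(s) cos(3*s) ds.
Split the integral at the breakpoints.
Integrating by parts (boundary term plus one more integral), an antiderivative of (2*s + 1) cos(3*s) is 2*s*sin(3*s)/3 + sin(3*s)/3 + 2*cos(3*s)/9; evaluating from -pi to 0: ∫_{-pi}^{0} (2*s + 1) cos(3*s) ds = (2/9) - (-2/9) = 4/9.
Integrating by parts (boundary term plus one more integral), an antiderivative of (-3*s - 4) cos(3*s) is -s*sin(3*s) - 4*sin(3*s)/3 - cos(3*s)/3; evaluating from 0 to pi: ∫_{0}^{pi} (-3*s - 4) cos(3*s) ds = (1/3) - (-1/3) = 2/3.
Summing the pieces and multiplying by (1/pi) gives a_3 = 10/(9*pi).

10/(9*pi)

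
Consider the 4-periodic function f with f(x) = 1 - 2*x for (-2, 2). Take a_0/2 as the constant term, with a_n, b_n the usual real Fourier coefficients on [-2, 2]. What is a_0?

2

a_0 = 1/2 ∫_{-2}^{2} f(x) dx = 1/2 · (4) = 2.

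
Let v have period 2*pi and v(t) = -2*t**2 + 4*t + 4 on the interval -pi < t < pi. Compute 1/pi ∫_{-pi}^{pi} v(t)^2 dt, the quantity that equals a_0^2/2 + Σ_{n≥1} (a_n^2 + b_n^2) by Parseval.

32 + 8*pi**4/5

1/pi ∫_{-pi}^{pi} v(t)^2 dt = 1/pi · (8*pi*(20 + pi**4)/5) = 32 + 8*pi**4/5.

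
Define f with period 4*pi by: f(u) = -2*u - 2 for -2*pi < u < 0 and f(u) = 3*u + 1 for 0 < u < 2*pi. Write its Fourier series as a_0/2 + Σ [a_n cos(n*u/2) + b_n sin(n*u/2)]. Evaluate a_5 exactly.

a_5 = (1/(2*pi)) ∫_{-2*pi}^{2*pi} f(u) cos(5*u/2) du.
Split the integral at the breakpoints.
Integrating by parts (boundary term plus one more integral), an antiderivative of (-2*u - 2) cos(5*u/2) is -4*u*sin(5*u/2)/5 - 4*sin(5*u/2)/5 - 8*cos(5*u/2)/25; evaluating from -2*pi to 0: ∫_{-2*pi}^{0} (-2*u - 2) cos(5*u/2) du = (-8/25) - (8/25) = -16/25.
Integrating by parts (boundary term plus one more integral), an antiderivative of (3*u + 1) cos(5*u/2) is 6*u*sin(5*u/2)/5 + 2*sin(5*u/2)/5 + 12*cos(5*u/2)/25; evaluating from 0 to 2*pi: ∫_{0}^{2*pi} (3*u + 1) cos(5*u/2) du = (-12/25) - (12/25) = -24/25.
Summing the pieces and multiplying by (1/(2*pi)) gives a_5 = -4/(5*pi).

-4/(5*pi)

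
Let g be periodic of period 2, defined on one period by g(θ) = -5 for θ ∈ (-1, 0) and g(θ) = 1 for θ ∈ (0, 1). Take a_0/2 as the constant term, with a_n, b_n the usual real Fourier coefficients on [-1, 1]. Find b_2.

b_2 = ∫_{-1}^{1} g(θ) sin(2*pi*θ) dθ.
Split the integral at the breakpoints.
Directly, an antiderivative of (-5) sin(2*pi*θ) is 5*cos(2*pi*θ)/(2*pi); evaluating from -1 to 0: ∫_{-1}^{0} (-5) sin(2*pi*θ) dθ = (5/(2*pi)) - (5/(2*pi)) = 0.
Directly, an antiderivative of (1) sin(2*pi*θ) is -cos(2*pi*θ)/(2*pi); evaluating from 0 to 1: ∫_{0}^{1} (1) sin(2*pi*θ) dθ = (-1/(2*pi)) - (-1/(2*pi)) = 0.
Summing the pieces gives b_2 = 0.

0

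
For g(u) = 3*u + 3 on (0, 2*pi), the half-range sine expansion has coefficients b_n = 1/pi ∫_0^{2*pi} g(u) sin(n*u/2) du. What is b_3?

4/pi + 4

b_3 = 1/pi ∫_0^{2*pi} (3*u + 3) sin(3*u/2) du.
Integrating by parts (boundary term plus one more integral), an antiderivative of (3*u + 3) sin(3*u/2) is -2*u*cos(3*u/2) + 4*sin(3*u/2)/3 - 2*cos(3*u/2); evaluating from 0 to 2*pi: ∫_{0}^{2*pi} (3*u + 3) sin(3*u/2) du = (2 + 4*pi) - (-2) = 4 + 4*pi.
Hence b_3 = (1/pi)·(4 + 4*pi) = 4/pi + 4.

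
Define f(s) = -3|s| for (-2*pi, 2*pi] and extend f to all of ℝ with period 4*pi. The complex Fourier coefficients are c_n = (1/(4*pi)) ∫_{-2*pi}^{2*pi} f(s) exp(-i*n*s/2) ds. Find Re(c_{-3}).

4/(3*pi)

Since f is real-valued, Re(c_{-3}) = (1/(4*pi)) ∫_{-2*pi}^{2*pi} f(s) cos(-3*s/2) ds = a_{3}/2.
f is even and cos(-3*s/2) is even, so the integrand is even: ∫_{-2*pi}^{2*pi} f(s) cos(-3*s/2) ds = 2∫_0^{2*pi} f(s) cos(-3*s/2) ds.
Integrating by parts (boundary term plus one more integral), an antiderivative of (-3*s) cos(-3*s/2) is -2*s*sin(3*s/2) - 4*cos(3*s/2)/3; evaluating from 0 to 2*pi: ∫_{0}^{2*pi} (-3*s) cos(-3*s/2) ds = (4/3) - (-4/3) = 8/3.
So ∫_{-2*pi}^{2*pi} f(s) cos(-3*s/2) ds = 16/3.
Hence Re(c_{-3}) = (1/(4*pi))·(16/3) = 4/(3*pi).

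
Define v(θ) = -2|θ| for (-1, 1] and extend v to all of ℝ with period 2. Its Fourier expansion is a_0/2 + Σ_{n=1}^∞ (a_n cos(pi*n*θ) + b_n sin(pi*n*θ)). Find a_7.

a_7 = ∫_{-1}^{1} v(θ) cos(7*pi*θ) dθ.
v is even and cos(7*pi*θ) is even, so the integrand is even and a_7 = 2 ∫_0^{1} v(θ) cos(7*pi*θ) dθ.
Integrating by parts (boundary term plus one more integral), an antiderivative of (-2*θ) cos(7*pi*θ) is -2*θ*sin(7*pi*θ)/(7*pi) - 2*cos(7*pi*θ)/(49*pi**2); evaluating from 0 to 1: ∫_{0}^{1} (-2*θ) cos(7*pi*θ) dθ = (2/(49*pi**2)) - (-2/(49*pi**2)) = 4/(49*pi**2).
Hence a_7 = 2·(4/(49*pi**2)) = 8/(49*pi**2).

8/(49*pi**2)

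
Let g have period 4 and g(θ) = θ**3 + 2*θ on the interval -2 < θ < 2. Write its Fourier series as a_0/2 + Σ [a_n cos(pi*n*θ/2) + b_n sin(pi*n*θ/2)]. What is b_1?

-96/pi**3 + 24/pi

b_1 = 1/2 ∫_{-2}^{2} g(θ) sin(pi*θ/2) dθ.
g is odd and sin(pi*θ/2) is odd, so the integrand is even and b_1 = ∫_0^{2} g(θ) sin(pi*θ/2) dθ.
Integrating by parts three times (tabular method), an antiderivative of (θ**3 + 2*θ) sin(pi*θ/2) is -2*θ**3*cos(pi*θ/2)/pi + 12*θ**2*sin(pi*θ/2)/pi**2 - 4*θ*cos(pi*θ/2)/pi + 48*θ*cos(pi*θ/2)/pi**3 - 96*sin(pi*θ/2)/pi**4 + 8*sin(pi*θ/2)/pi**2; evaluating from 0 to 2: ∫_{0}^{2} (θ**3 + 2*θ) sin(pi*θ/2) dθ = (-96/pi**3 + 24/pi) - (0) = -96/pi**3 + 24/pi.
Hence b_1 = -96/pi**3 + 24/pi.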